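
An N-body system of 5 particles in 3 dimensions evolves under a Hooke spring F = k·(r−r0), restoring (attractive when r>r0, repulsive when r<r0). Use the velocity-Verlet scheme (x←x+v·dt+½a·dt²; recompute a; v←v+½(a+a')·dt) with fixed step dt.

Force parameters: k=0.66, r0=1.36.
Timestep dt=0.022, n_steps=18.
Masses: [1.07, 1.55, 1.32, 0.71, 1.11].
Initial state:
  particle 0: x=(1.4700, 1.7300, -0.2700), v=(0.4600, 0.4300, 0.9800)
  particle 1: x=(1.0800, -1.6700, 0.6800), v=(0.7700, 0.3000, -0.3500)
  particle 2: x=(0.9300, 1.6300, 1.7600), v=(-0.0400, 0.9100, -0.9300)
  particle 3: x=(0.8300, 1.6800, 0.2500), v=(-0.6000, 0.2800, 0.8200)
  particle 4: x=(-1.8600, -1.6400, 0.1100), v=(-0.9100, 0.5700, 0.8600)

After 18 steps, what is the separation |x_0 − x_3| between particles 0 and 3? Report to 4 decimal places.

step 0: x0=(1.4700, 1.7300, -0.2700) x1=(1.0800, -1.6700, 0.6800) x2=(0.9300, 1.6300, 1.7600) x3=(0.8300, 1.6800, 0.2500) x4=(-1.8600, -1.6400, 0.1100)
step 1: x0=(1.4798, 1.7388, -0.2483) x1=(1.0968, -1.6628, 0.6722) x2=(0.9289, 1.6495, 1.7392) x3=(0.8163, 1.6852, 0.2682) x4=(-1.8789, -1.6265, 0.1291)
step 2: x0=(1.4888, 1.7462, -0.2262) x1=(1.1132, -1.6543, 0.6644) x2=(0.9274, 1.6680, 1.7178) x3=(0.8017, 1.6885, 0.2866) x4=(-1.8955, -1.6109, 0.1486)
step 3: x0=(1.4971, 1.7523, -0.2037) x1=(1.1293, -1.6445, 0.6565) x2=(0.9255, 1.6854, 1.6958) x3=(0.7862, 1.6898, 0.3053) x4=(-1.9099, -1.5934, 0.1684)
step 4: x0=(1.5047, 1.7571, -0.1809) x1=(1.1450, -1.6335, 0.6485) x2=(0.9232, 1.7018, 1.6732) x3=(0.7698, 1.6892, 0.3242) x4=(-1.9220, -1.5739, 0.1886)
step 5: x0=(1.5115, 1.7606, -0.1578) x1=(1.1603, -1.6212, 0.6404) x2=(0.9205, 1.7171, 1.6501) x3=(0.7525, 1.6867, 0.3432) x4=(-1.9317, -1.5524, 0.2090)
step 6: x0=(1.5176, 1.7627, -0.1344) x1=(1.1752, -1.6076, 0.6322) x2=(0.9173, 1.7314, 1.6265) x3=(0.7343, 1.6823, 0.3624) x4=(-1.9392, -1.5289, 0.2298)
step 7: x0=(1.5230, 1.7635, -0.1107) x1=(1.1897, -1.5928, 0.6241) x2=(0.9138, 1.7446, 1.6024) x3=(0.7152, 1.6761, 0.3816) x4=(-1.9443, -1.5035, 0.2509)
step 8: x0=(1.5276, 1.7630, -0.0868) x1=(1.2038, -1.5768, 0.6158) x2=(0.9099, 1.7568, 1.5778) x3=(0.6953, 1.6680, 0.4010) x4=(-1.9471, -1.4761, 0.2723)
step 9: x0=(1.5315, 1.7613, -0.0625) x1=(1.2175, -1.5595, 0.6076) x2=(0.9055, 1.7680, 1.5529) x3=(0.6746, 1.6581, 0.4203) x4=(-1.9477, -1.4469, 0.2939)
step 10: x0=(1.5346, 1.7582, -0.0381) x1=(1.2307, -1.5410, 0.5993) x2=(0.9008, 1.7781, 1.5275) x3=(0.6530, 1.6464, 0.4397) x4=(-1.9458, -1.4158, 0.3158)
step 11: x0=(1.5370, 1.7540, -0.0134) x1=(1.2435, -1.5213, 0.5910) x2=(0.8957, 1.7872, 1.5018) x3=(0.6307, 1.6329, 0.4590) x4=(-1.9417, -1.3828, 0.3380)
step 12: x0=(1.5387, 1.7485, 0.0116) x1=(1.2558, -1.5003, 0.5827) x2=(0.8902, 1.7953, 1.4758) x3=(0.6076, 1.6177, 0.4783) x4=(-1.9353, -1.3480, 0.3604)
step 13: x0=(1.5396, 1.7417, 0.0367) x1=(1.2677, -1.4782, 0.5744) x2=(0.8843, 1.8024, 1.4494) x3=(0.5838, 1.6007, 0.4976) x4=(-1.9267, -1.3114, 0.3829)
step 14: x0=(1.5398, 1.7338, 0.0620) x1=(1.2791, -1.4549, 0.5661) x2=(0.8781, 1.8086, 1.4228) x3=(0.5593, 1.5821, 0.5167) x4=(-1.9158, -1.2731, 0.4057)
step 15: x0=(1.5393, 1.7247, 0.0875) x1=(1.2900, -1.4304, 0.5578) x2=(0.8715, 1.8138, 1.3960) x3=(0.5340, 1.5618, 0.5357) x4=(-1.9026, -1.2330, 0.4286)
step 16: x0=(1.5381, 1.7145, 0.1131) x1=(1.3004, -1.4048, 0.5496) x2=(0.8645, 1.8180, 1.3689) x3=(0.5081, 1.5399, 0.5545) x4=(-1.8872, -1.1913, 0.4518)
step 17: x0=(1.5362, 1.7032, 0.1388) x1=(1.3103, -1.3781, 0.5414) x2=(0.8572, 1.8213, 1.3416) x3=(0.4816, 1.5165, 0.5732) x4=(-1.8697, -1.1480, 0.4750)
step 18: x0=(1.5335, 1.6907, 0.1647) x1=(1.3197, -1.3503, 0.5332) x2=(0.8496, 1.8237, 1.3142) x3=(0.4544, 1.4915, 0.5917) x4=(-1.8500, -1.1031, 0.4984)

1.1775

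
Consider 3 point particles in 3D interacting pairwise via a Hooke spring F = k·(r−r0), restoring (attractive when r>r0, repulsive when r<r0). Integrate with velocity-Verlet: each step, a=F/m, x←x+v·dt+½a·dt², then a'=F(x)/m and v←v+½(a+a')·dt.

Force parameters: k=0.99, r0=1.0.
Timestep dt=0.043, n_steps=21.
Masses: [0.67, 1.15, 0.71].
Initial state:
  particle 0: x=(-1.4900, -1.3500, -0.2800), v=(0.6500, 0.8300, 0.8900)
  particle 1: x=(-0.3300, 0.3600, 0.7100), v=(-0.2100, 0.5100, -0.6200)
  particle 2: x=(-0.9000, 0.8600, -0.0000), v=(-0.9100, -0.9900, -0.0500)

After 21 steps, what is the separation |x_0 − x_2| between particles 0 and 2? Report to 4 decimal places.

step 0: x0=(-1.4900, -1.3500, -0.2800) x1=(-0.3300, 0.3600, 0.7100) x2=(-0.9000, 0.8600, -0.0000)
step 1: x0=(-1.4607, -1.3113, -0.2408) x1=(-0.3396, 0.3812, 0.6829) x2=(-0.9395, 0.8158, -0.0023)
step 2: x0=(-1.4289, -1.2668, -0.1998) x1=(-0.3501, 0.4009, 0.6549) x2=(-0.9798, 0.7686, -0.0050)
step 3: x0=(-1.3949, -1.2171, -0.1572) x1=(-0.3616, 0.4191, 0.6263) x2=(-1.0207, 0.7186, -0.0079)
step 4: x0=(-1.3590, -1.1623, -0.1134) x1=(-0.3739, 0.4360, 0.5970) x2=(-1.0621, 0.6663, -0.0111)
step 5: x0=(-1.3213, -1.1031, -0.0684) x1=(-0.3869, 0.4516, 0.5672) x2=(-1.1040, 0.6118, -0.0145)
step 6: x0=(-1.2821, -1.0398, -0.0226) x1=(-0.4005, 0.4660, 0.5370) x2=(-1.1462, 0.5554, -0.0180)
step 7: x0=(-1.2417, -0.9731, 0.0240) x1=(-0.4147, 0.4793, 0.5065) x2=(-1.1887, 0.4975, -0.0217)
step 8: x0=(-1.2003, -0.9034, 0.0710) x1=(-0.4294, 0.4916, 0.4756) x2=(-1.2314, 0.4384, -0.0254)
step 9: x0=(-1.1581, -0.8312, 0.1185) x1=(-0.4445, 0.5030, 0.4446) x2=(-1.2742, 0.3785, -0.0291)
step 10: x0=(-1.1152, -0.7571, 0.1661) x1=(-0.4599, 0.5137, 0.4134) x2=(-1.3170, 0.3179, -0.0328)
step 11: x0=(-1.0719, -0.6817, 0.2140) x1=(-0.4757, 0.5238, 0.3821) x2=(-1.3598, 0.2570, -0.0365)
step 12: x0=(-1.0281, -0.6054, 0.2619) x1=(-0.4917, 0.5333, 0.3508) x2=(-1.4025, 0.1962, -0.0401)
step 13: x0=(-0.9840, -0.5286, 0.3099) x1=(-0.5079, 0.5425, 0.3193) x2=(-1.4452, 0.1355, -0.0438)
step 14: x0=(-0.9395, -0.4516, 0.3581) x1=(-0.5244, 0.5513, 0.2879) x2=(-1.4879, 0.0751, -0.0475)
step 15: x0=(-0.8947, -0.3746, 0.4065) x1=(-0.5411, 0.5600, 0.2563) x2=(-1.5305, 0.0150, -0.0512)
step 16: x0=(-0.8496, -0.2977, 0.4550) x1=(-0.5581, 0.5685, 0.2247) x2=(-1.5730, -0.0446, -0.0551)
step 17: x0=(-0.8044, -0.2210, 0.5036) x1=(-0.5753, 0.5769, 0.1930) x2=(-1.6152, -0.1040, -0.0589)
step 18: x0=(-0.7592, -0.1446, 0.5524) x1=(-0.5928, 0.5852, 0.1612) x2=(-1.6568, -0.1630, -0.0625)
step 19: x0=(-0.7144, -0.0686, 0.6013) x1=(-0.6106, 0.5935, 0.1291) x2=(-1.6976, -0.2215, -0.0659)
step 20: x0=(-0.6700, 0.0069, 0.6501) x1=(-0.6289, 0.6017, 0.0968) x2=(-1.7372, -0.2793, -0.0689)
step 21: x0=(-0.6264, 0.0819, 0.6988) x1=(-0.6477, 0.6096, 0.0643) x2=(-1.7753, -0.3363, -0.0713)

1.4450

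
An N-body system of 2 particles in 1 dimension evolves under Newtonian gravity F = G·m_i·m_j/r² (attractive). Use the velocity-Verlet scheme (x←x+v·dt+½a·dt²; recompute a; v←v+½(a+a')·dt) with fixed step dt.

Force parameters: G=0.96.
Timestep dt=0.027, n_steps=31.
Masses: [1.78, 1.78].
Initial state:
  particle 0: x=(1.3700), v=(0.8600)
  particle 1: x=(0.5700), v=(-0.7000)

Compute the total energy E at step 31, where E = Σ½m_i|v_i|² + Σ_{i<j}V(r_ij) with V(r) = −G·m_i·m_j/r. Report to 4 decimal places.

-2.7091

step 0: x0=(1.3700) x1=(0.5700)
step 1: x0=(1.3922) x1=(0.5521)
step 2: x0=(1.4127) x1=(0.5359)
step 3: x0=(1.4316) x1=(0.5214)
step 4: x0=(1.4489) x1=(0.5083)
step 5: x0=(1.4649) x1=(0.4967)
step 6: x0=(1.4795) x1=(0.4864)
step 7: x0=(1.4929) x1=(0.4774)
step 8: x0=(1.5050) x1=(0.4695)
step 9: x0=(1.5160) x1=(0.4629)
step 10: x0=(1.5259) x1=(0.4573)
step 11: x0=(1.5347) x1=(0.4529)
step 12: x0=(1.5424) x1=(0.4495)
step 13: x0=(1.5490) x1=(0.4471)
step 14: x0=(1.5547) x1=(0.4458)
step 15: x0=(1.5593) x1=(0.4455)
step 16: x0=(1.5629) x1=(0.4462)
step 17: x0=(1.5656) x1=(0.4479)
step 18: x0=(1.5672) x1=(0.4506)
step 19: x0=(1.5678) x1=(0.4543)
step 20: x0=(1.5674) x1=(0.4590)
step 21: x0=(1.5660) x1=(0.4647)
step 22: x0=(1.5636) x1=(0.4714)
step 23: x0=(1.5602) x1=(0.4792)
step 24: x0=(1.5556) x1=(0.4880)
step 25: x0=(1.5500) x1=(0.4980)
step 26: x0=(1.5433) x1=(0.5090)
step 27: x0=(1.5354) x1=(0.5213)
step 28: x0=(1.5262) x1=(0.5347)
step 29: x0=(1.5158) x1=(0.5494)
step 30: x0=(1.5041) x1=(0.5655)
step 31: x0=(1.4910) x1=(0.5829)
step 0 velocities: v0=(0.8600) v1=(-0.7000)
step 0: KE=1.0943, PE=-3.8021, E=-2.7077
step 31 velocities: v0=(-0.5145) v1=(0.6745)
step 31: KE=0.6405, PE=-3.3496, E=-2.7091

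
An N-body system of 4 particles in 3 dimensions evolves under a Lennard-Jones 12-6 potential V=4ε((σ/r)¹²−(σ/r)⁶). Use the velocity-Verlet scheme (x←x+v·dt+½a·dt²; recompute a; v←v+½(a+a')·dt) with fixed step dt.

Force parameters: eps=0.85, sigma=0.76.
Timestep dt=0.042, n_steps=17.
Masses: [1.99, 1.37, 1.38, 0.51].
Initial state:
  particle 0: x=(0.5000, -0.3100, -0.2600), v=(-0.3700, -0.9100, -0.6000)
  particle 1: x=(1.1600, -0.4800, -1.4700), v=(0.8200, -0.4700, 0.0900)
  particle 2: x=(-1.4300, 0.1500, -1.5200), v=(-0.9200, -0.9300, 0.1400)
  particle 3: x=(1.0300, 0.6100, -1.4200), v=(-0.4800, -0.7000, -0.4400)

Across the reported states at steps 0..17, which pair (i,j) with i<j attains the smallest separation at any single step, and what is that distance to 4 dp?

step 0: x0=(0.5000, -0.3100, -0.2600) x1=(1.1600, -0.4800, -1.4700) x2=(-1.4300, 0.1500, -1.5200) x3=(1.0300, 0.6100, -1.4200)
step 1: x0=(0.4846, -0.3482, -0.2854) x1=(1.1942, -0.4987, -1.4660) x2=(-1.4686, 0.1109, -1.5141) x3=(1.0101, 0.5777, -1.4384)
step 2: x0=(0.4693, -0.3863, -0.3112) x1=(1.2278, -0.5153, -1.4615) x2=(-1.5072, 0.0719, -1.5082) x3=(0.9909, 0.5395, -1.4565)
step 3: x0=(0.4543, -0.4244, -0.3374) x1=(1.2606, -0.5296, -1.4565) x2=(-1.5458, 0.0328, -1.5023) x3=(0.9728, 0.4951, -1.4743)
step 4: x0=(0.4396, -0.4625, -0.3640) x1=(1.2925, -0.5416, -1.4513) x2=(-1.5844, -0.0063, -1.4964) x3=(0.9562, 0.4442, -1.4914)
step 5: x0=(0.4251, -0.5004, -0.3910) x1=(1.3232, -0.5511, -1.4457) x2=(-1.6229, -0.0453, -1.4905) x3=(0.9417, 0.3861, -1.5079)
step 6: x0=(0.4109, -0.5382, -0.4183) x1=(1.3525, -0.5578, -1.4399) x2=(-1.6615, -0.0844, -1.4846) x3=(0.9299, 0.3202, -1.5233)
step 7: x0=(0.3969, -0.5760, -0.4461) x1=(1.3801, -0.5615, -1.4341) x2=(-1.7000, -0.1235, -1.4787) x3=(0.9217, 0.2459, -1.5373)
step 8: x0=(0.3833, -0.6136, -0.4743) x1=(1.4056, -0.5623, -1.4283) x2=(-1.7385, -0.1625, -1.4728) x3=(0.9176, 0.1631, -1.5497)
step 9: x0=(0.3700, -0.6510, -0.5029) x1=(1.4296, -0.5612, -1.4225) x2=(-1.7769, -0.2016, -1.4668) x3=(0.9165, 0.0748, -1.5604)
step 10: x0=(0.3570, -0.6882, -0.5319) x1=(1.4554, -0.5629, -1.4159) x2=(-1.8154, -0.2407, -1.4609) x3=(0.9089, -0.0068, -1.5718)
step 11: x0=(0.3444, -0.7253, -0.5614) x1=(1.4900, -0.5739, -1.4064) x2=(-1.8538, -0.2798, -1.4550) x3=(0.8763, -0.0643, -1.5890)
step 12: x0=(0.3322, -0.7620, -0.5914) x1=(1.5286, -0.5886, -1.3953) x2=(-1.8923, -0.3189, -1.4490) x3=(0.8313, -0.1129, -1.6084)
step 13: x0=(0.3204, -0.7985, -0.6220) x1=(1.5657, -0.6024, -1.3844) x2=(-1.9307, -0.3579, -1.4431) x3=(0.7888, -0.1647, -1.6253)
step 14: x0=(0.3090, -0.8347, -0.6531) x1=(1.5997, -0.6148, -1.3742) x2=(-1.9691, -0.3970, -1.4371) x3=(0.7531, -0.2219, -1.6380)
step 15: x0=(0.2980, -0.8705, -0.6849) x1=(1.6306, -0.6258, -1.3649) x2=(-2.0074, -0.4361, -1.4312) x3=(0.7242, -0.2841, -1.6462)
step 16: x0=(0.2874, -0.9059, -0.7174) x1=(1.6585, -0.6358, -1.3562) x2=(-2.0458, -0.4752, -1.4252) x3=(0.7015, -0.3506, -1.6495)
step 17: x0=(0.2773, -0.9408, -0.7508) x1=(1.6837, -0.6451, -1.3482) x2=(-2.0842, -0.5143, -1.4193) x3=(0.6840, -0.4209, -1.6476)

pair (1,3), distance 0.7952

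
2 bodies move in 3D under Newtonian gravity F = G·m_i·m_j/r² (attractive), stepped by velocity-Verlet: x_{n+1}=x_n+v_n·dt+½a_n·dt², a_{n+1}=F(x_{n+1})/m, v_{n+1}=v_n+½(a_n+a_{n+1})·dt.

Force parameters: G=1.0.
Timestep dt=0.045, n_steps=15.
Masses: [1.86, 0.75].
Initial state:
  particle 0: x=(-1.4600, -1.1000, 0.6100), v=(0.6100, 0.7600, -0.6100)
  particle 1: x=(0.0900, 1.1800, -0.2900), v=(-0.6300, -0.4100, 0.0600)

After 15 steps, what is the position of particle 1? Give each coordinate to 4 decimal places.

(-0.3711, 0.8447, -0.2282)

step 0: x0=(-1.4600, -1.1000, 0.6100) x1=(0.0900, 1.1800, -0.2900)
step 1: x0=(-1.4325, -1.0657, 0.5825) x1=(0.0615, 1.1614, -0.2872)
step 2: x0=(-1.4049, -1.0313, 0.5550) x1=(0.0328, 1.1424, -0.2843)
step 3: x0=(-1.3772, -0.9967, 0.5274) x1=(0.0038, 1.1230, -0.2812)
step 4: x0=(-1.3494, -0.9620, 0.4997) x1=(-0.0254, 1.1031, -0.2780)
step 5: x0=(-1.3214, -0.9270, 0.4720) x1=(-0.0550, 1.0829, -0.2746)
step 6: x0=(-1.2934, -0.8919, 0.4442) x1=(-0.0849, 1.0621, -0.2710)
step 7: x0=(-1.2652, -0.8565, 0.4163) x1=(-0.1150, 1.0408, -0.2672)
step 8: x0=(-1.2369, -0.8210, 0.3883) x1=(-0.1456, 1.0189, -0.2633)
step 9: x0=(-1.2084, -0.7851, 0.3603) x1=(-0.1765, 0.9964, -0.2591)
step 10: x0=(-1.1797, -0.7490, 0.3321) x1=(-0.2078, 0.9733, -0.2546)
step 11: x0=(-1.1509, -0.7126, 0.3039) x1=(-0.2395, 0.9494, -0.2499)
step 12: x0=(-1.1219, -0.6759, 0.2755) x1=(-0.2717, 0.9246, -0.2450)
step 13: x0=(-1.0928, -0.6388, 0.2470) x1=(-0.3043, 0.8990, -0.2397)
step 14: x0=(-1.0634, -0.6013, 0.2184) x1=(-0.3374, 0.8724, -0.2341)
step 15: x0=(-1.0338, -0.5634, 0.1897) x1=(-0.3711, 0.8447, -0.2282)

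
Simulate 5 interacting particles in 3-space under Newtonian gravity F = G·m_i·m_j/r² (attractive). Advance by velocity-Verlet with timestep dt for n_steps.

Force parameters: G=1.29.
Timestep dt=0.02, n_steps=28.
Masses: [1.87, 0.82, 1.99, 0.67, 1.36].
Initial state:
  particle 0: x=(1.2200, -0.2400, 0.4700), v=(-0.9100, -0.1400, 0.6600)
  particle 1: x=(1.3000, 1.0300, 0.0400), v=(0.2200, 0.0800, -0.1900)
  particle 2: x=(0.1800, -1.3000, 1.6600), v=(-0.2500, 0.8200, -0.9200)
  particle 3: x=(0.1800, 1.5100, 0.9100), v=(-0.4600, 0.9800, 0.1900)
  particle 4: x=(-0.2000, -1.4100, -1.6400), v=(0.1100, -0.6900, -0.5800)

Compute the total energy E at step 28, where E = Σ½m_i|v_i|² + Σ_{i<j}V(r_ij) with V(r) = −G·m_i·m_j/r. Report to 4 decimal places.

step 0: x0=(1.2200, -0.2400, 0.4700) x1=(1.3000, 1.0300, 0.0400) x2=(0.1800, -1.3000, 1.6600) x3=(0.1800, 1.5100, 0.9100) x4=(-0.2000, -1.4100, -1.6400)
step 1: x0=(1.2017, -0.2428, 0.4832) x1=(1.3043, 1.0313, 0.0363) x2=(0.1751, -1.2835, 1.6415) x3=(0.1709, 1.5294, 0.9137) x4=(-0.1978, -1.4238, -1.6515)
step 2: x0=(1.1831, -0.2454, 0.4965) x1=(1.3084, 1.0320, 0.0330) x2=(0.1703, -1.2668, 1.6227) x3=(0.1621, 1.5484, 0.9173) x4=(-0.1954, -1.4374, -1.6628)
step 3: x0=(1.1644, -0.2480, 0.5099) x1=(1.3122, 1.0322, 0.0299) x2=(0.1657, -1.2498, 1.6036) x3=(0.1535, 1.5670, 0.9207) x4=(-0.1930, -1.4510, -1.6738)
step 4: x0=(1.1454, -0.2506, 0.5233) x1=(1.3158, 1.0318, 0.0271) x2=(0.1613, -1.2326, 1.5842) x3=(0.1451, 1.5852, 0.9240) x4=(-0.1905, -1.4644, -1.6846)
step 5: x0=(1.1261, -0.2531, 0.5367) x1=(1.3192, 1.0309, 0.0246) x2=(0.1571, -1.2151, 1.5646) x3=(0.1370, 1.6030, 0.9272) x4=(-0.1879, -1.4777, -1.6953)
step 6: x0=(1.1066, -0.2555, 0.5503) x1=(1.3223, 1.0294, 0.0224) x2=(0.1531, -1.1974, 1.5446) x3=(0.1290, 1.6204, 0.9302) x4=(-0.1852, -1.4910, -1.7057)
step 7: x0=(1.0869, -0.2580, 0.5639) x1=(1.3252, 1.0273, 0.0205) x2=(0.1493, -1.1794, 1.5244) x3=(0.1213, 1.6375, 0.9330) x4=(-0.1825, -1.5041, -1.7158)
step 8: x0=(1.0669, -0.2604, 0.5777) x1=(1.3278, 1.0248, 0.0188) x2=(0.1457, -1.1611, 1.5038) x3=(0.1138, 1.6541, 0.9358) x4=(-0.1796, -1.5172, -1.7258)
step 9: x0=(1.0466, -0.2629, 0.5915) x1=(1.3302, 1.0217, 0.0175) x2=(0.1423, -1.1426, 1.4829) x3=(0.1065, 1.6703, 0.9384) x4=(-0.1767, -1.5301, -1.7356)
step 10: x0=(1.0261, -0.2654, 0.6055) x1=(1.3323, 1.0182, 0.0164) x2=(0.1392, -1.1237, 1.4617) x3=(0.0994, 1.6862, 0.9410) x4=(-0.1737, -1.5430, -1.7451)
step 11: x0=(1.0053, -0.2680, 0.6196) x1=(1.3342, 1.0141, 0.0157) x2=(0.1364, -1.1046, 1.4401) x3=(0.0925, 1.7016, 0.9434) x4=(-0.1707, -1.5557, -1.7544)
step 12: x0=(0.9841, -0.2706, 0.6338) x1=(1.3357, 1.0095, 0.0152) x2=(0.1338, -1.0851, 1.4182) x3=(0.0858, 1.7167, 0.9456) x4=(-0.1675, -1.5683, -1.7635)
step 13: x0=(0.9627, -0.2733, 0.6481) x1=(1.3370, 1.0045, 0.0150) x2=(0.1316, -1.0652, 1.3959) x3=(0.0793, 1.7313, 0.9478) x4=(-0.1643, -1.5809, -1.7724)
step 14: x0=(0.9409, -0.2761, 0.6627) x1=(1.3380, 0.9990, 0.0151) x2=(0.1297, -1.0450, 1.3732) x3=(0.0729, 1.7456, 0.9499) x4=(-0.1611, -1.5933, -1.7810)
step 15: x0=(0.9187, -0.2791, 0.6773) x1=(1.3388, 0.9930, 0.0155) x2=(0.1281, -1.0244, 1.3502) x3=(0.0667, 1.7595, 0.9519) x4=(-0.1578, -1.6056, -1.7895)
step 16: x0=(0.8962, -0.2823, 0.6922) x1=(1.3392, 0.9865, 0.0162) x2=(0.1269, -1.0033, 1.3267) x3=(0.0608, 1.7729, 0.9537) x4=(-0.1544, -1.6178, -1.7977)
step 17: x0=(0.8732, -0.2856, 0.7073) x1=(1.3394, 0.9796, 0.0172) x2=(0.1262, -0.9818, 1.3028) x3=(0.0549, 1.7860, 0.9555) x4=(-0.1509, -1.6300, -1.8057)
step 18: x0=(0.8498, -0.2892, 0.7226) x1=(1.3392, 0.9722, 0.0184) x2=(0.1259, -0.9599, 1.2784) x3=(0.0493, 1.7987, 0.9572) x4=(-0.1474, -1.6420, -1.8135)
step 19: x0=(0.8259, -0.2931, 0.7382) x1=(1.3388, 0.9644, 0.0200) x2=(0.1261, -0.9374, 1.2536) x3=(0.0438, 1.8110, 0.9587) x4=(-0.1438, -1.6539, -1.8211)
step 20: x0=(0.8014, -0.2974, 0.7541) x1=(1.3380, 0.9561, 0.0218) x2=(0.1269, -0.9143, 1.2283) x3=(0.0385, 1.8229, 0.9602) x4=(-0.1402, -1.6656, -1.8285)
step 21: x0=(0.7763, -0.3021, 0.7702) x1=(1.3369, 0.9474, 0.0240) x2=(0.1282, -0.8906, 1.2024) x3=(0.0333, 1.8344, 0.9616) x4=(-0.1365, -1.6773, -1.8357)
step 22: x0=(0.7505, -0.3072, 0.7867) x1=(1.3355, 0.9383, 0.0264) x2=(0.1303, -0.8663, 1.1760) x3=(0.0283, 1.8454, 0.9629) x4=(-0.1328, -1.6889, -1.8426)
step 23: x0=(0.7239, -0.3129, 0.8036) x1=(1.3338, 0.9287, 0.0291) x2=(0.1332, -0.8411, 1.1490) x3=(0.0234, 1.8561, 0.9641) x4=(-0.1290, -1.7004, -1.8493)
step 24: x0=(0.6964, -0.3193, 0.8209) x1=(1.3317, 0.9187, 0.0321) x2=(0.1370, -0.8151, 1.1214) x3=(0.0187, 1.8664, 0.9652) x4=(-0.1252, -1.7117, -1.8559)
step 25: x0=(0.6678, -0.3265, 0.8386) x1=(1.3293, 0.9083, 0.0355) x2=(0.1418, -0.7881, 1.0931) x3=(0.0141, 1.8763, 0.9663) x4=(-0.1213, -1.7229, -1.8622)
step 26: x0=(0.6379, -0.3347, 0.8568) x1=(1.3266, 0.8975, 0.0390) x2=(0.1479, -0.7600, 1.0642) x3=(0.0097, 1.8858, 0.9672) x4=(-0.1174, -1.7341, -1.8683)
step 27: x0=(0.6065, -0.3441, 0.8756) x1=(1.3236, 0.8863, 0.0429) x2=(0.1555, -0.7304, 1.0344) x3=(0.0054, 1.8948, 0.9681) x4=(-0.1134, -1.7451, -1.8741)
step 28: x0=(0.5731, -0.3551, 0.8949) x1=(1.3201, 0.8747, 0.0471) x2=(0.1651, -0.6992, 1.0040) x3=(0.0012, 1.9035, 0.9689) x4=(-0.1094, -1.7560, -1.8798)
step 0 velocities: v0=(-0.9100, -0.1400, 0.6600) v1=(0.2200, 0.0800, -0.1900) v2=(-0.2500, 0.8200, -0.9200) v3=(-0.4600, 0.9800, 0.1900) v4=(0.1100, -0.6900, -0.5800)
step 0: KE=3.7760, PE=-9.4834, E=-5.7074
step 28 velocities: v0=(-1.7326, -0.6003, 0.9803) v1=(-0.1801, -0.5914, 0.2156) v2=(0.5388, 1.6157, -1.5431) v3=(-0.2048, 0.4224, 0.0376) v4=(0.2023, -0.5418, -0.2781)
step 28: KE=9.8277, PE=-15.5086, E=-5.6809

-5.6809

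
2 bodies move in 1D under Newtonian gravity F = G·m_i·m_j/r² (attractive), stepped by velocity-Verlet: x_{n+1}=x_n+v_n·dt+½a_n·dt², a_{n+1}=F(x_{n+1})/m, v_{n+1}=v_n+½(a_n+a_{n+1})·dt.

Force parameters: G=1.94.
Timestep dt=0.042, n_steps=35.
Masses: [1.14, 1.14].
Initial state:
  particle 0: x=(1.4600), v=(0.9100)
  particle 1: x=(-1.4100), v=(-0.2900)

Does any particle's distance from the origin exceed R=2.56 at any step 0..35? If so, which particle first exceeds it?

yes, particle 0

step 0: x0=(1.4600) x1=(-1.4100)
step 1: x0=(1.4980) x1=(-1.4219)
step 2: x0=(1.5355) x1=(-1.4334)
step 3: x0=(1.5726) x1=(-1.4445)
step 4: x0=(1.6092) x1=(-1.4551)
step 5: x0=(1.6455) x1=(-1.4653)
step 6: x0=(1.6813) x1=(-1.4751)
step 7: x0=(1.7168) x1=(-1.4845)
step 8: x0=(1.7518) x1=(-1.4935)
step 9: x0=(1.7865) x1=(-1.5022)
step 10: x0=(1.8209) x1=(-1.5105)
step 11: x0=(1.8548) x1=(-1.5184)
step 12: x0=(1.8885) x1=(-1.5260)
step 13: x0=(1.9218) x1=(-1.5333)
step 14: x0=(1.9548) x1=(-1.5402)
step 15: x0=(1.9874) x1=(-1.5468)
step 16: x0=(2.0198) x1=(-1.5531)
step 17: x0=(2.0518) x1=(-1.5591)
step 18: x0=(2.0835) x1=(-1.5648)
step 19: x0=(2.1150) x1=(-1.5702)
step 20: x0=(2.1461) x1=(-1.5753)
step 21: x0=(2.1770) x1=(-1.5802)
step 22: x0=(2.2076) x1=(-1.5847)
step 23: x0=(2.2380) x1=(-1.5890)
step 24: x0=(2.2680) x1=(-1.5931)
step 25: x0=(2.2978) x1=(-1.5968)
step 26: x0=(2.3274) x1=(-1.6003)
step 27: x0=(2.3567) x1=(-1.6036)
step 28: x0=(2.3857) x1=(-1.6066)
step 29: x0=(2.4145) x1=(-1.6093)
step 30: x0=(2.4431) x1=(-1.6119)
step 31: x0=(2.4714) x1=(-1.6141)
step 32: x0=(2.4995) x1=(-1.6162)
step 33: x0=(2.5273) x1=(-1.6180)
step 34: x0=(2.5549) x1=(-1.6196)
step 35: x0=(2.5824) x1=(-1.6210)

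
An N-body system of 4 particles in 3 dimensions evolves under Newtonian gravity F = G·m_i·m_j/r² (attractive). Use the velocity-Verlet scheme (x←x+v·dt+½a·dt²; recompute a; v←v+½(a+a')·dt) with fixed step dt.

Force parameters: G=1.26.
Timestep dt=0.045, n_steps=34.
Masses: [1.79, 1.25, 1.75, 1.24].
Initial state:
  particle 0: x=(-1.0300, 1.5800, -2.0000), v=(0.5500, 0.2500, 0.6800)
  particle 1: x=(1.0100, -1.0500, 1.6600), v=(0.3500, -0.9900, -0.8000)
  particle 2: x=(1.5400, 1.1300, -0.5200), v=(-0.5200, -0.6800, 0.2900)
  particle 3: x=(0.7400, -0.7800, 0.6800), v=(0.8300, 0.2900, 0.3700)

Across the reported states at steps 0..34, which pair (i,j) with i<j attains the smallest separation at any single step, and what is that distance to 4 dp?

pair (1,3), distance 0.6203

step 0: x0=(-1.0300, 1.5800, -2.0000) x1=(1.0100, -1.0500, 1.6600) x2=(1.5400, 1.1300, -0.5200) x3=(0.7400, -0.7800, 0.6800)
step 1: x0=(-1.0050, 1.5911, -1.9692) x1=(1.0254, -1.0940, 1.6224) x2=(1.5163, 1.0991, -0.5068) x3=(0.7778, -0.7669, 0.6977)
step 2: x0=(-0.9794, 1.6020, -1.9378) x1=(1.0400, -1.1365, 1.5816) x2=(1.4918, 1.0676, -0.4934) x3=(0.8165, -0.7540, 0.7176)
step 3: x0=(-0.9531, 1.6125, -1.9060) x1=(1.0538, -1.1773, 1.5373) x2=(1.4667, 1.0355, -0.4797) x3=(0.8560, -0.7416, 0.7399)
step 4: x0=(-0.9263, 1.6228, -1.8737) x1=(1.0669, -1.2159, 1.4894) x2=(1.4409, 1.0027, -0.4656) x3=(0.8965, -0.7301, 0.7647)
step 5: x0=(-0.8989, 1.6327, -1.8409) x1=(1.0792, -1.2518, 1.4378) x2=(1.4145, 0.9693, -0.4513) x3=(0.9379, -0.7198, 0.7921)
step 6: x0=(-0.8709, 1.6423, -1.8076) x1=(1.0907, -1.2844, 1.3824) x2=(1.3873, 0.9351, -0.4366) x3=(0.9800, -0.7114, 0.8221)
step 7: x0=(-0.8421, 1.6515, -1.7737) x1=(1.1015, -1.3131, 1.3231) x2=(1.3595, 0.9003, -0.4216) x3=(1.0229, -0.7055, 0.8547)
step 8: x0=(-0.8128, 1.6604, -1.7393) x1=(1.1117, -1.3370, 1.2601) x2=(1.3309, 0.8648, -0.4061) x3=(1.0664, -0.7029, 0.8897)
step 9: x0=(-0.7828, 1.6688, -1.7044) x1=(1.1216, -1.3553, 1.1937) x2=(1.3018, 0.8286, -0.3903) x3=(1.1102, -0.7043, 0.9268)
step 10: x0=(-0.7521, 1.6768, -1.6689) x1=(1.1313, -1.3671, 1.1244) x2=(1.2719, 0.7917, -0.3741) x3=(1.1541, -0.7108, 0.9655)
step 11: x0=(-0.7206, 1.6844, -1.6328) x1=(1.1411, -1.3714, 1.0530) x2=(1.2415, 0.7541, -0.3574) x3=(1.1977, -0.7230, 1.0049)
step 12: x0=(-0.6885, 1.6915, -1.5962) x1=(1.1516, -1.3676, 0.9805) x2=(1.2105, 0.7157, -0.3403) x3=(1.2406, -0.7417, 1.0439)
step 13: x0=(-0.6557, 1.6980, -1.5590) x1=(1.1630, -1.3554, 0.9082) x2=(1.1789, 0.6766, -0.3228) x3=(1.2822, -0.7672, 1.0812)
step 14: x0=(-0.6222, 1.7041, -1.5211) x1=(1.1760, -1.3346, 0.8377) x2=(1.1467, 0.6368, -0.3048) x3=(1.3220, -0.7994, 1.1153)
step 15: x0=(-0.5879, 1.7095, -1.4827) x1=(1.1907, -1.3058, 0.7702) x2=(1.1141, 0.5963, -0.2864) x3=(1.3597, -0.8379, 1.1448)
step 16: x0=(-0.5528, 1.7143, -1.4436) x1=(1.2075, -1.2699, 0.7071) x2=(1.0809, 0.5550, -0.2675) x3=(1.3949, -0.8817, 1.1684)
step 17: x0=(-0.5170, 1.7184, -1.4039) x1=(1.2265, -1.2280, 0.6491) x2=(1.0473, 0.5130, -0.2482) x3=(1.4274, -0.9294, 1.1852)
step 18: x0=(-0.4805, 1.7219, -1.3636) x1=(1.2476, -1.1813, 0.5967) x2=(1.0134, 0.4702, -0.2285) x3=(1.4573, -0.9798, 1.1948)
step 19: x0=(-0.4432, 1.7245, -1.3226) x1=(1.2706, -1.1311, 0.5501) x2=(0.9791, 0.4266, -0.2082) x3=(1.4845, -1.0315, 1.1971)
step 20: x0=(-0.4052, 1.7264, -1.2809) x1=(1.2954, -1.0785, 0.5089) x2=(0.9446, 0.3821, -0.1876) x3=(1.5093, -1.0833, 1.1922)
step 21: x0=(-0.3663, 1.7274, -1.2386) x1=(1.3215, -1.0241, 0.4728) x2=(0.9099, 0.3367, -0.1664) x3=(1.5318, -1.1341, 1.1805)
step 22: x0=(-0.3268, 1.7275, -1.1956) x1=(1.3485, -0.9688, 0.4412) x2=(0.8752, 0.2902, -0.1447) x3=(1.5523, -1.1833, 1.1626)
step 23: x0=(-0.2865, 1.7267, -1.1519) x1=(1.3761, -0.9128, 0.4134) x2=(0.8407, 0.2425, -0.1224) x3=(1.5709, -1.2300, 1.1390)
step 24: x0=(-0.2455, 1.7248, -1.1075) x1=(1.4038, -0.8565, 0.3887) x2=(0.8066, 0.1937, -0.0995) x3=(1.5880, -1.2740, 1.1104)
step 25: x0=(-0.2037, 1.7218, -1.0624) x1=(1.4309, -0.7998, 0.3666) x2=(0.7731, 0.1435, -0.0760) x3=(1.6035, -1.3149, 1.0774)
step 26: x0=(-0.1613, 1.7178, -1.0166) x1=(1.4571, -0.7429, 0.3464) x2=(0.7405, 0.0920, -0.0517) x3=(1.6178, -1.3525, 1.0404)
step 27: x0=(-0.1182, 1.7126, -0.9701) x1=(1.4817, -0.6857, 0.3275) x2=(0.7093, 0.0391, -0.0267) x3=(1.6308, -1.3868, 1.0000)
step 28: x0=(-0.0745, 1.7061, -0.9229) x1=(1.5040, -0.6281, 0.3096) x2=(0.6798, -0.0153, -0.0010) x3=(1.6427, -1.4177, 0.9566)
step 29: x0=(-0.0301, 1.6985, -0.8751) x1=(1.5236, -0.5702, 0.2922) x2=(0.6525, -0.0709, 0.0255) x3=(1.6535, -1.4452, 0.9107)
step 30: x0=(0.0149, 1.6895, -0.8266) x1=(1.5397, -0.5121, 0.2751) x2=(0.6277, -0.1278, 0.0527) x3=(1.6631, -1.4694, 0.8624)
step 31: x0=(0.0604, 1.6793, -0.7774) x1=(1.5519, -0.4541, 0.2581) x2=(0.6060, -0.1855, 0.0805) x3=(1.6717, -1.4903, 0.8122)
step 32: x0=(0.1065, 1.6677, -0.7276) x1=(1.5598, -0.3965, 0.2412) x2=(0.5875, -0.2439, 0.1089) x3=(1.6792, -1.5081, 0.7603)
step 33: x0=(0.1531, 1.6547, -0.6772) x1=(1.5631, -0.3395, 0.2244) x2=(0.5726, -0.3026, 0.1377) x3=(1.6855, -1.5227, 0.7069)
step 34: x0=(0.2003, 1.6403, -0.6262) x1=(1.5618, -0.2836, 0.2076) x2=(0.5614, -0.3613, 0.1667) x3=(1.6906, -1.5343, 0.6521)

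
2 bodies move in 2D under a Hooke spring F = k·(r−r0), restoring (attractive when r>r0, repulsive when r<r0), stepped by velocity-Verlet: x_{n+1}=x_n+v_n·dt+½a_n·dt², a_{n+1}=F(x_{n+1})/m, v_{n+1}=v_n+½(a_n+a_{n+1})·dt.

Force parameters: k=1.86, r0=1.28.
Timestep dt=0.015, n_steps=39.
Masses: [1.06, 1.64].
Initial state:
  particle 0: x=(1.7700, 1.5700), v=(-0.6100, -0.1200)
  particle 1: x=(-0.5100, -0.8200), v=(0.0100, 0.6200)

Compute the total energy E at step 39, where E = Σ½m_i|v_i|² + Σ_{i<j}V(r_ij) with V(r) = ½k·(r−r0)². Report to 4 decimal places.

step 0: x0=(1.7700, 1.5700) x1=(-0.5100, -0.8200)
step 1: x0=(1.7606, 1.5679) x1=(-0.5097, -0.8105)
step 2: x0=(1.7506, 1.5652) x1=(-0.5090, -0.8007)
step 3: x0=(1.7401, 1.5620) x1=(-0.5080, -0.7904)
step 4: x0=(1.7290, 1.5582) x1=(-0.5066, -0.7798)
step 5: x0=(1.7174, 1.5539) x1=(-0.5049, -0.7689)
step 6: x0=(1.7053, 1.5490) x1=(-0.5028, -0.7576)
step 7: x0=(1.6927, 1.5435) x1=(-0.5004, -0.7459)
step 8: x0=(1.6795, 1.5375) x1=(-0.4976, -0.7339)
step 9: x0=(1.6659, 1.5310) x1=(-0.4946, -0.7216)
step 10: x0=(1.6517, 1.5240) x1=(-0.4912, -0.7089)
step 11: x0=(1.6370, 1.5164) x1=(-0.4875, -0.6959)
step 12: x0=(1.6219, 1.5083) x1=(-0.4834, -0.6825)
step 13: x0=(1.6063, 1.4998) x1=(-0.4791, -0.6688)
step 14: x0=(1.5901, 1.4907) x1=(-0.4744, -0.6548)
step 15: x0=(1.5736, 1.4811) x1=(-0.4695, -0.6405)
step 16: x0=(1.5565, 1.4711) x1=(-0.4643, -0.6259)
step 17: x0=(1.5391, 1.4606) x1=(-0.4587, -0.6110)
step 18: x0=(1.5212, 1.4497) x1=(-0.4529, -0.5958)
step 19: x0=(1.5028, 1.4383) x1=(-0.4468, -0.5803)
step 20: x0=(1.4841, 1.4265) x1=(-0.4405, -0.5645)
step 21: x0=(1.4649, 1.4143) x1=(-0.4338, -0.5485)
step 22: x0=(1.4453, 1.4016) x1=(-0.4270, -0.5322)
step 23: x0=(1.4254, 1.3886) x1=(-0.4198, -0.5156)
step 24: x0=(1.4050, 1.3751) x1=(-0.4124, -0.4988)
step 25: x0=(1.3843, 1.3613) x1=(-0.4048, -0.4817)
step 26: x0=(1.3633, 1.3471) x1=(-0.3970, -0.4644)
step 27: x0=(1.3419, 1.3326) x1=(-0.3889, -0.4469)
step 28: x0=(1.3202, 1.3177) x1=(-0.3807, -0.4291)
step 29: x0=(1.2981, 1.3025) x1=(-0.3722, -0.4112)
step 30: x0=(1.2758, 1.2870) x1=(-0.3635, -0.3930)
step 31: x0=(1.2531, 1.2712) x1=(-0.3546, -0.3746)
step 32: x0=(1.2302, 1.2551) x1=(-0.3456, -0.3561)
step 33: x0=(1.2070, 1.2387) x1=(-0.3363, -0.3374)
step 34: x0=(1.1836, 1.2220) x1=(-0.3269, -0.3185)
step 35: x0=(1.1599, 1.2052) x1=(-0.3174, -0.2994)
step 36: x0=(1.1359, 1.1880) x1=(-0.3077, -0.2802)
step 37: x0=(1.1118, 1.1707) x1=(-0.2979, -0.2609)
step 38: x0=(1.0875, 1.1531) x1=(-0.2879, -0.2414)
step 39: x0=(1.0629, 1.1354) x1=(-0.2778, -0.2218)
step 0 velocities: v0=(-0.6100, -0.1200) v1=(0.0100, 0.6200)
step 0: KE=0.5201, PE=3.8064, E=4.3266
step 39 velocities: v0=(-1.6410, -1.1885) v1=(0.6764, 1.3106)
step 39: KE=3.9595, PE=0.3665, E=4.3260

4.3260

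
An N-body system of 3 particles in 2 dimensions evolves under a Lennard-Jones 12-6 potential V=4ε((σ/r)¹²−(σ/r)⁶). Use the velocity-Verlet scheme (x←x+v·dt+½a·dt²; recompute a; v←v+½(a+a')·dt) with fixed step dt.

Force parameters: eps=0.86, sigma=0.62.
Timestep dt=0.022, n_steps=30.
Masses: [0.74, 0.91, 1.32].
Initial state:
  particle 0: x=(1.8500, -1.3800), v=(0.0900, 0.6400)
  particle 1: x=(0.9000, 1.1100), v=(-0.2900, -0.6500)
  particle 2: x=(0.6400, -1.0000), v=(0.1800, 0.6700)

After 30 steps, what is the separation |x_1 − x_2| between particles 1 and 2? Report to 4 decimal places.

step 0: x0=(1.8500, -1.3800) x1=(0.9000, 1.1100) x2=(0.6400, -1.0000)
step 1: x0=(1.8519, -1.3659) x1=(0.8936, 1.0957) x2=(0.6440, -0.9853)
step 2: x0=(1.8537, -1.3518) x1=(0.8872, 1.0814) x2=(0.6481, -0.9706)
step 3: x0=(1.8553, -1.3376) x1=(0.8809, 1.0671) x2=(0.6522, -0.9559)
step 4: x0=(1.8568, -1.3233) x1=(0.8745, 1.0528) x2=(0.6565, -0.9412)
step 5: x0=(1.8582, -1.3090) x1=(0.8681, 1.0384) x2=(0.6608, -0.9266)
step 6: x0=(1.8594, -1.2947) x1=(0.8617, 1.0241) x2=(0.6652, -0.9120)
step 7: x0=(1.8605, -1.2803) x1=(0.8553, 1.0098) x2=(0.6696, -0.8974)
step 8: x0=(1.8614, -1.2659) x1=(0.8490, 0.9954) x2=(0.6742, -0.8828)
step 9: x0=(1.8622, -1.2514) x1=(0.8426, 0.9811) x2=(0.6788, -0.8682)
step 10: x0=(1.8628, -1.2369) x1=(0.8362, 0.9667) x2=(0.6835, -0.8537)
step 11: x0=(1.8632, -1.2223) x1=(0.8298, 0.9524) x2=(0.6884, -0.8392)
step 12: x0=(1.8635, -1.2077) x1=(0.8234, 0.9380) x2=(0.6933, -0.8247)
step 13: x0=(1.8637, -1.1930) x1=(0.8170, 0.9236) x2=(0.6983, -0.8102)
step 14: x0=(1.8636, -1.1783) x1=(0.8107, 0.9092) x2=(0.7034, -0.7958)
step 15: x0=(1.8634, -1.1635) x1=(0.8043, 0.8948) x2=(0.7086, -0.7814)
step 16: x0=(1.8630, -1.1486) x1=(0.7979, 0.8803) x2=(0.7138, -0.7670)
step 17: x0=(1.8624, -1.1337) x1=(0.7915, 0.8659) x2=(0.7192, -0.7526)
step 18: x0=(1.8617, -1.1187) x1=(0.7851, 0.8514) x2=(0.7247, -0.7382)
step 19: x0=(1.8607, -1.1036) x1=(0.7787, 0.8369) x2=(0.7304, -0.7239)
step 20: x0=(1.8595, -1.0885) x1=(0.7724, 0.8223) x2=(0.7361, -0.7096)
step 21: x0=(1.8581, -1.0733) x1=(0.7660, 0.8077) x2=(0.7419, -0.6953)
step 22: x0=(1.8565, -1.0580) x1=(0.7596, 0.7931) x2=(0.7479, -0.6810)
step 23: x0=(1.8547, -1.0427) x1=(0.7532, 0.7785) x2=(0.7540, -0.6667)
step 24: x0=(1.8526, -1.0272) x1=(0.7468, 0.7638) x2=(0.7602, -0.6525)
step 25: x0=(1.8503, -1.0117) x1=(0.7405, 0.7490) x2=(0.7666, -0.6382)
step 26: x0=(1.8477, -0.9961) x1=(0.7341, 0.7342) x2=(0.7731, -0.6240)
step 27: x0=(1.8448, -0.9803) x1=(0.7277, 0.7193) x2=(0.7798, -0.6098)
step 28: x0=(1.8416, -0.9645) x1=(0.7214, 0.7043) x2=(0.7867, -0.5956)
step 29: x0=(1.8381, -0.9485) x1=(0.7150, 0.6892) x2=(0.7937, -0.5813)
step 30: x0=(1.8343, -0.9324) x1=(0.7087, 0.6740) x2=(0.8009, -0.5671)

1.2445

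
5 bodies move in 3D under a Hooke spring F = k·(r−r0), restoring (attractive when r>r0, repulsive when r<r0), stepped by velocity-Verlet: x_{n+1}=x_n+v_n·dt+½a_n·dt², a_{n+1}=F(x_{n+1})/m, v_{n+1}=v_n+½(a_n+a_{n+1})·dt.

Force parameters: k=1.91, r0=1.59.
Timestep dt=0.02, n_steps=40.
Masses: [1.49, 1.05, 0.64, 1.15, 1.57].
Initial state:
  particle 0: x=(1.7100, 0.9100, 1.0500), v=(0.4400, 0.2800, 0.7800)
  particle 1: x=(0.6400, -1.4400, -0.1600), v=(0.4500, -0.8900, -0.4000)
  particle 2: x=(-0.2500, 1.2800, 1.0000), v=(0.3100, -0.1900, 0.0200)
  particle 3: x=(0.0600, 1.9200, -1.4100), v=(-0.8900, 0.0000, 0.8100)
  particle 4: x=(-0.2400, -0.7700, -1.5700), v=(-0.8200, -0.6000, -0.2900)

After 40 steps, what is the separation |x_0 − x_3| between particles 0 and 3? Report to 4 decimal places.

1.3100

step 0: x0=(1.7100, 0.9100, 1.0500) x1=(0.6400, -1.4400, -0.1600) x2=(-0.2500, 1.2800, 1.0000) x3=(0.0600, 1.9200, -1.4100) x4=(-0.2400, -0.7700, -1.5700)
step 1: x0=(1.7181, 0.9152, 1.0648) x1=(0.6489, -1.4562, -0.1679) x2=(-0.2432, 1.2749, 0.9987) x3=(0.0425, 1.9188, -1.3929) x4=(-0.2561, -0.7813, -1.5751)
step 2: x0=(1.7247, 0.9197, 1.0779) x1=(0.6574, -1.4693, -0.1756) x2=(-0.2354, 1.2671, 0.9942) x3=(0.0256, 1.9150, -1.3740) x4=(-0.2715, -0.7910, -1.5786)
step 3: x0=(1.7299, 0.9234, 1.0892) x1=(0.6657, -1.4791, -0.1831) x2=(-0.2264, 1.2566, 0.9864) x3=(0.0094, 1.9088, -1.3533) x4=(-0.2862, -0.7993, -1.5807)
step 4: x0=(1.7336, 0.9264, 1.0989) x1=(0.6736, -1.4857, -0.1904) x2=(-0.2164, 1.2435, 0.9754) x3=(-0.0062, 1.9001, -1.3310) x4=(-0.3002, -0.8060, -1.5812)
step 5: x0=(1.7358, 0.9285, 1.1068) x1=(0.6812, -1.4891, -0.1975) x2=(-0.2054, 1.2277, 0.9612) x3=(-0.0210, 1.8889, -1.3069) x4=(-0.3136, -0.8113, -1.5802)
step 6: x0=(1.7365, 0.9298, 1.1130) x1=(0.6885, -1.4893, -0.2043) x2=(-0.1934, 1.2093, 0.9440) x3=(-0.0351, 1.8752, -1.2812) x4=(-0.3261, -0.8150, -1.5776)
step 7: x0=(1.7356, 0.9303, 1.1175) x1=(0.6954, -1.4863, -0.2108) x2=(-0.1805, 1.1883, 0.9238) x3=(-0.0486, 1.8590, -1.2540) x4=(-0.3380, -0.8172, -1.5735)
step 8: x0=(1.7334, 0.9299, 1.1202) x1=(0.7019, -1.4801, -0.2170) x2=(-0.1667, 1.1647, 0.9006) x3=(-0.0612, 1.8405, -1.2253) x4=(-0.3491, -0.8180, -1.5679)
step 9: x0=(1.7296, 0.9287, 1.1213) x1=(0.7081, -1.4709, -0.2229) x2=(-0.1522, 1.1387, 0.8747) x3=(-0.0731, 1.8196, -1.1951) x4=(-0.3594, -0.8173, -1.5607)
step 10: x0=(1.7243, 0.9267, 1.1206) x1=(0.7140, -1.4585, -0.2286) x2=(-0.1368, 1.1103, 0.8461) x3=(-0.0842, 1.7964, -1.1635) x4=(-0.3689, -0.8151, -1.5521)
step 11: x0=(1.7176, 0.9238, 1.1182) x1=(0.7194, -1.4432, -0.2339) x2=(-0.1208, 1.0795, 0.8151) x3=(-0.0946, 1.7709, -1.1307) x4=(-0.3777, -0.8115, -1.5420)
step 12: x0=(1.7095, 0.9200, 1.1141) x1=(0.7245, -1.4250, -0.2389) x2=(-0.1041, 1.0465, 0.7816) x3=(-0.1042, 1.7433, -1.0966) x4=(-0.3857, -0.8066, -1.5304)
step 13: x0=(1.6999, 0.9155, 1.1084) x1=(0.7293, -1.4040, -0.2436) x2=(-0.0869, 1.0113, 0.7459) x3=(-0.1130, 1.7135, -1.0614) x4=(-0.3930, -0.8002, -1.5173)
step 14: x0=(1.6890, 0.9100, 1.1010) x1=(0.7337, -1.3802, -0.2480) x2=(-0.0692, 0.9741, 0.7082) x3=(-0.1210, 1.6816, -1.0252) x4=(-0.3994, -0.7926, -1.5029)
step 15: x0=(1.6767, 0.9037, 1.0921) x1=(0.7377, -1.3539, -0.2521) x2=(-0.0510, 0.9349, 0.6685) x3=(-0.1282, 1.6478, -0.9880) x4=(-0.4051, -0.7837, -1.4871)
step 16: x0=(1.6631, 0.8967, 1.0816) x1=(0.7414, -1.3250, -0.2558) x2=(-0.0324, 0.8939, 0.6272) x3=(-0.1347, 1.6121, -0.9499) x4=(-0.4100, -0.7736, -1.4700)
step 17: x0=(1.6482, 0.8888, 1.0696) x1=(0.7448, -1.2938, -0.2593) x2=(-0.0135, 0.8511, 0.5844) x3=(-0.1404, 1.5747, -0.9110) x4=(-0.4142, -0.7623, -1.4517)
step 18: x0=(1.6320, 0.8801, 1.0562) x1=(0.7479, -1.2603, -0.2624) x2=(0.0057, 0.8068, 0.5402) x3=(-0.1454, 1.5356, -0.8715) x4=(-0.4177, -0.7498, -1.4321)
step 19: x0=(1.6147, 0.8706, 1.0413) x1=(0.7507, -1.2247, -0.2652) x2=(0.0252, 0.7610, 0.4948) x3=(-0.1497, 1.4949, -0.8314) x4=(-0.4204, -0.7363, -1.4113)
step 20: x0=(1.5962, 0.8604, 1.0251) x1=(0.7533, -1.1872, -0.2678) x2=(0.0448, 0.7138, 0.4485) x3=(-0.1534, 1.4528, -0.7907) x4=(-0.4224, -0.7217, -1.3894)
step 21: x0=(1.5765, 0.8494, 1.0076) x1=(0.7556, -1.1479, -0.2700) x2=(0.0645, 0.6654, 0.4014) x3=(-0.1563, 1.4094, -0.7497) x4=(-0.4237, -0.7063, -1.3665)
step 22: x0=(1.5558, 0.8378, 0.9888) x1=(0.7576, -1.1070, -0.2721) x2=(0.0843, 0.6159, 0.3537) x3=(-0.1587, 1.3648, -0.7083) x4=(-0.4244, -0.6899, -1.3425)
step 23: x0=(1.5341, 0.8254, 0.9689) x1=(0.7595, -1.0646, -0.2738) x2=(0.1043, 0.5654, 0.3055) x3=(-0.1605, 1.3192, -0.6666) x4=(-0.4244, -0.6726, -1.3176)
step 24: x0=(1.5115, 0.8124, 0.9478) x1=(0.7613, -1.0209, -0.2753) x2=(0.1242, 0.5140, 0.2571) x3=(-0.1618, 1.2726, -0.6247) x4=(-0.4238, -0.6546, -1.2919)
step 25: x0=(1.4879, 0.7989, 0.9257) x1=(0.7629, -0.9760, -0.2766) x2=(0.1442, 0.4619, 0.2086) x3=(-0.1625, 1.2253, -0.5827) x4=(-0.4226, -0.6360, -1.2653)
step 26: x0=(1.4635, 0.7847, 0.9026) x1=(0.7644, -0.9302, -0.2777) x2=(0.1642, 0.4091, 0.1601) x3=(-0.1629, 1.1773, -0.5407) x4=(-0.4209, -0.6166, -1.2380)
step 27: x0=(1.4383, 0.7700, 0.8786) x1=(0.7659, -0.8837, -0.2787) x2=(0.1842, 0.3558, 0.1118) x3=(-0.1629, 1.1289, -0.4986) x4=(-0.4187, -0.5967, -1.2101)
step 28: x0=(1.4123, 0.7548, 0.8538) x1=(0.7674, -0.8365, -0.2794) x2=(0.2043, 0.3021, 0.0637) x3=(-0.1626, 1.0800, -0.4565) x4=(-0.4160, -0.5763, -1.1815)
step 29: x0=(1.3857, 0.7391, 0.8282) x1=(0.7690, -0.7888, -0.2800) x2=(0.2243, 0.2480, 0.0160) x3=(-0.1620, 1.0310, -0.4144) x4=(-0.4129, -0.5555, -1.1524)
step 30: x0=(1.3584, 0.7230, 0.8019) x1=(0.7707, -0.7409, -0.2806) x2=(0.2444, 0.1938, -0.0313) x3=(-0.1613, 0.9819, -0.3724) x4=(-0.4094, -0.5343, -1.1229)
step 31: x0=(1.3306, 0.7066, 0.7749) x1=(0.7726, -0.6929, -0.2810) x2=(0.2645, 0.1394, -0.0782) x3=(-0.1605, 0.9328, -0.3305) x4=(-0.4056, -0.5128, -1.0931)
step 32: x0=(1.3023, 0.6898, 0.7475) x1=(0.7747, -0.6450, -0.2813) x2=(0.2846, 0.0850, -0.1246) x3=(-0.1596, 0.8838, -0.2885) x4=(-0.4015, -0.4910, -1.0629)
step 33: x0=(1.2735, 0.6727, 0.7195) x1=(0.7772, -0.5973, -0.2816) x2=(0.3047, 0.0307, -0.1705) x3=(-0.1588, 0.8351, -0.2465) x4=(-0.3972, -0.4691, -1.0325)
step 34: x0=(1.2444, 0.6554, 0.6912) x1=(0.7801, -0.5499, -0.2819) x2=(0.3248, -0.0234, -0.2160) x3=(-0.1581, 0.7868, -0.2046) x4=(-0.3928, -0.4470, -1.0020)
step 35: x0=(1.2149, 0.6379, 0.6625) x1=(0.7836, -0.5029, -0.2821) x2=(0.3448, -0.0772, -0.2612) x3=(-0.1575, 0.7388, -0.1625) x4=(-0.3883, -0.4248, -0.9713)
step 36: x0=(1.1852, 0.6202, 0.6336) x1=(0.7877, -0.4566, -0.2823) x2=(0.3647, -0.1308, -0.3061) x3=(-0.1571, 0.6913, -0.1203) x4=(-0.3838, -0.4026, -0.9407)
step 37: x0=(1.1553, 0.6025, 0.6045) x1=(0.7926, -0.4108, -0.2824) x2=(0.3844, -0.1840, -0.3508) x3=(-0.1569, 0.6442, -0.0780) x4=(-0.3793, -0.3803, -0.9100)
step 38: x0=(1.1252, 0.5846, 0.5753) x1=(0.7984, -0.3655, -0.2825) x2=(0.4038, -0.2371, -0.3957) x3=(-0.1571, 0.5977, -0.0355) x4=(-0.3750, -0.3581, -0.8794)
step 39: x0=(1.0950, 0.5668, 0.5460) x1=(0.8053, -0.3208, -0.2823) x2=(0.4229, -0.2903, -0.4407) x3=(-0.1576, 0.5517, 0.0072) x4=(-0.3709, -0.3358, -0.8490)
step 40: x0=(1.0648, 0.5490, 0.5167) x1=(0.8131, -0.2765, -0.2820) x2=(0.4416, -0.3438, -0.4863) x3=(-0.1585, 0.5062, 0.0502) x4=(-0.3670, -0.3136, -0.8186)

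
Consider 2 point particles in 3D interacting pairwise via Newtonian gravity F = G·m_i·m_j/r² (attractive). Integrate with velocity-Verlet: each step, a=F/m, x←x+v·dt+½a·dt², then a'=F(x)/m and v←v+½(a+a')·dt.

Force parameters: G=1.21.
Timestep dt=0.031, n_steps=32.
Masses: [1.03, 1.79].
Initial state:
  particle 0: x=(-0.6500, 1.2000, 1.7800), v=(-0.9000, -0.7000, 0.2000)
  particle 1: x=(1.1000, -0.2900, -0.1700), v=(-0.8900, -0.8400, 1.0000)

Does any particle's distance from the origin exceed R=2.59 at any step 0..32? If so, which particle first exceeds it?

step 0: x0=(-0.6500, 1.2000, 1.7800) x1=(1.1000, -0.2900, -0.1700)
step 1: x0=(-0.6778, 1.1782, 1.7861) x1=(1.0724, -0.3160, -0.1390)
step 2: x0=(-0.7055, 1.1564, 1.7921) x1=(1.0447, -0.3419, -0.1078)
step 3: x0=(-0.7331, 1.1344, 1.7979) x1=(1.0169, -0.3678, -0.0766)
step 4: x0=(-0.7605, 1.1123, 1.8036) x1=(0.9890, -0.3936, -0.0453)
step 5: x0=(-0.7878, 1.0900, 1.8091) x1=(0.9611, -0.4194, -0.0139)
step 6: x0=(-0.8149, 1.0677, 1.8145) x1=(0.9330, -0.4450, 0.0175)
step 7: x0=(-0.8419, 1.0452, 1.8198) x1=(0.9049, -0.4706, 0.0491)
step 8: x0=(-0.8688, 1.0226, 1.8248) x1=(0.8767, -0.4961, 0.0807)
step 9: x0=(-0.8955, 0.9999, 1.8298) x1=(0.8485, -0.5216, 0.1125)
step 10: x0=(-0.9220, 0.9770, 1.8346) x1=(0.8201, -0.5470, 0.1443)
step 11: x0=(-0.9484, 0.9540, 1.8392) x1=(0.7916, -0.5722, 0.1762)
step 12: x0=(-0.9747, 0.9309, 1.8437) x1=(0.7631, -0.5975, 0.2082)
step 13: x0=(-1.0007, 0.9076, 1.8480) x1=(0.7344, -0.6226, 0.2402)
step 14: x0=(-1.0266, 0.8842, 1.8522) x1=(0.7057, -0.6476, 0.2724)
step 15: x0=(-1.0524, 0.8606, 1.8563) x1=(0.6769, -0.6726, 0.3046)
step 16: x0=(-1.0780, 0.8369, 1.8601) x1=(0.6480, -0.6975, 0.3370)
step 17: x0=(-1.1034, 0.8130, 1.8639) x1=(0.6189, -0.7223, 0.3694)
step 18: x0=(-1.1286, 0.7890, 1.8675) x1=(0.5898, -0.7470, 0.4019)
step 19: x0=(-1.1537, 0.7648, 1.8709) x1=(0.5606, -0.7716, 0.4345)
step 20: x0=(-1.1786, 0.7405, 1.8742) x1=(0.5313, -0.7961, 0.4671)
step 21: x0=(-1.2033, 0.7160, 1.8773) x1=(0.5019, -0.8205, 0.4999)
step 22: x0=(-1.2278, 0.6913, 1.8803) x1=(0.4723, -0.8449, 0.5328)
step 23: x0=(-1.2522, 0.6665, 1.8832) x1=(0.4427, -0.8691, 0.5657)
step 24: x0=(-1.2763, 0.6415, 1.8859) x1=(0.4129, -0.8932, 0.5987)
step 25: x0=(-1.3002, 0.6163, 1.8884) x1=(0.3831, -0.9173, 0.6318)
step 26: x0=(-1.3240, 0.5909, 1.8908) x1=(0.3531, -0.9412, 0.6650)
step 27: x0=(-1.3475, 0.5654, 1.8930) x1=(0.3230, -0.9650, 0.6983)
step 28: x0=(-1.3709, 0.5396, 1.8951) x1=(0.2928, -0.9887, 0.7316)
step 29: x0=(-1.3940, 0.5137, 1.8971) x1=(0.2624, -1.0123, 0.7651)
step 30: x0=(-1.4169, 0.4875, 1.8989) x1=(0.2320, -1.0358, 0.7986)
step 31: x0=(-1.4396, 0.4612, 1.9006) x1=(0.2014, -1.0592, 0.8322)
step 32: x0=(-1.4621, 0.4346, 1.9021) x1=(0.1707, -1.0825, 0.8659)

no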